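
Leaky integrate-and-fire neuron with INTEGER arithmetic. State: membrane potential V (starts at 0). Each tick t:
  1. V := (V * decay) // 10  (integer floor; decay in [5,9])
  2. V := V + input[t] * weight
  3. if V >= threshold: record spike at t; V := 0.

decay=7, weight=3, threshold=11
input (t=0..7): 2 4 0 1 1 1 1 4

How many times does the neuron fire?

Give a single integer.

Answer: 2

Derivation:
t=0: input=2 -> V=6
t=1: input=4 -> V=0 FIRE
t=2: input=0 -> V=0
t=3: input=1 -> V=3
t=4: input=1 -> V=5
t=5: input=1 -> V=6
t=6: input=1 -> V=7
t=7: input=4 -> V=0 FIRE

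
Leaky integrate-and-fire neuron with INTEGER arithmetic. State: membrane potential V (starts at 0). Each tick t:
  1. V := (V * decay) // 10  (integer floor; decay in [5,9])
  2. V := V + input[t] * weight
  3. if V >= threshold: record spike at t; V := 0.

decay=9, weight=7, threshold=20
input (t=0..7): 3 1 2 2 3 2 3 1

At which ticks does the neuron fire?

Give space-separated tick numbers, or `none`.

t=0: input=3 -> V=0 FIRE
t=1: input=1 -> V=7
t=2: input=2 -> V=0 FIRE
t=3: input=2 -> V=14
t=4: input=3 -> V=0 FIRE
t=5: input=2 -> V=14
t=6: input=3 -> V=0 FIRE
t=7: input=1 -> V=7

Answer: 0 2 4 6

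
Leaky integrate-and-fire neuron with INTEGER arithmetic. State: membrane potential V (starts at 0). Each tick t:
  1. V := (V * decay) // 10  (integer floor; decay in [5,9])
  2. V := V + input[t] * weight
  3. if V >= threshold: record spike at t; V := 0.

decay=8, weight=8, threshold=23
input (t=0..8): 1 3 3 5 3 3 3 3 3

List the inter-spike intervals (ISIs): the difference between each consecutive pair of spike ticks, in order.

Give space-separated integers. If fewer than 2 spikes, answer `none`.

Answer: 1 1 1 1 1 1 1

Derivation:
t=0: input=1 -> V=8
t=1: input=3 -> V=0 FIRE
t=2: input=3 -> V=0 FIRE
t=3: input=5 -> V=0 FIRE
t=4: input=3 -> V=0 FIRE
t=5: input=3 -> V=0 FIRE
t=6: input=3 -> V=0 FIRE
t=7: input=3 -> V=0 FIRE
t=8: input=3 -> V=0 FIRE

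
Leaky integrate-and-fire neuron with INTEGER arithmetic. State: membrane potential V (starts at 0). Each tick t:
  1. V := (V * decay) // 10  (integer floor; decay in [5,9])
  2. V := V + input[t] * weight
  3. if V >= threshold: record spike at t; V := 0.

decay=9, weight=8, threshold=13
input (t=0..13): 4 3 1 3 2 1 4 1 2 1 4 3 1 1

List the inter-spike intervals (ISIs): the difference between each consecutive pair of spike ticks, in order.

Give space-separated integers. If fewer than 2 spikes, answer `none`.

Answer: 1 2 1 2 2 2 1 2

Derivation:
t=0: input=4 -> V=0 FIRE
t=1: input=3 -> V=0 FIRE
t=2: input=1 -> V=8
t=3: input=3 -> V=0 FIRE
t=4: input=2 -> V=0 FIRE
t=5: input=1 -> V=8
t=6: input=4 -> V=0 FIRE
t=7: input=1 -> V=8
t=8: input=2 -> V=0 FIRE
t=9: input=1 -> V=8
t=10: input=4 -> V=0 FIRE
t=11: input=3 -> V=0 FIRE
t=12: input=1 -> V=8
t=13: input=1 -> V=0 FIRE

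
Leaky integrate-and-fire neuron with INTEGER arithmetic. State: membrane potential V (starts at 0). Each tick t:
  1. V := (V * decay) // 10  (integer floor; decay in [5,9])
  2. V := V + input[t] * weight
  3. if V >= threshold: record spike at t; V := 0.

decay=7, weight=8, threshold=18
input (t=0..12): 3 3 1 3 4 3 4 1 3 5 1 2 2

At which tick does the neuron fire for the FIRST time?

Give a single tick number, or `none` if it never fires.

Answer: 0

Derivation:
t=0: input=3 -> V=0 FIRE
t=1: input=3 -> V=0 FIRE
t=2: input=1 -> V=8
t=3: input=3 -> V=0 FIRE
t=4: input=4 -> V=0 FIRE
t=5: input=3 -> V=0 FIRE
t=6: input=4 -> V=0 FIRE
t=7: input=1 -> V=8
t=8: input=3 -> V=0 FIRE
t=9: input=5 -> V=0 FIRE
t=10: input=1 -> V=8
t=11: input=2 -> V=0 FIRE
t=12: input=2 -> V=16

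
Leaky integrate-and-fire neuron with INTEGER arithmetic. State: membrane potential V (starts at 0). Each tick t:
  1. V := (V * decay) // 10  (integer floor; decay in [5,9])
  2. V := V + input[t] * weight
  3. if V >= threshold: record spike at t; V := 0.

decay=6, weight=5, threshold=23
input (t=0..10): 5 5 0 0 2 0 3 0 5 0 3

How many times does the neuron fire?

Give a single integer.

t=0: input=5 -> V=0 FIRE
t=1: input=5 -> V=0 FIRE
t=2: input=0 -> V=0
t=3: input=0 -> V=0
t=4: input=2 -> V=10
t=5: input=0 -> V=6
t=6: input=3 -> V=18
t=7: input=0 -> V=10
t=8: input=5 -> V=0 FIRE
t=9: input=0 -> V=0
t=10: input=3 -> V=15

Answer: 3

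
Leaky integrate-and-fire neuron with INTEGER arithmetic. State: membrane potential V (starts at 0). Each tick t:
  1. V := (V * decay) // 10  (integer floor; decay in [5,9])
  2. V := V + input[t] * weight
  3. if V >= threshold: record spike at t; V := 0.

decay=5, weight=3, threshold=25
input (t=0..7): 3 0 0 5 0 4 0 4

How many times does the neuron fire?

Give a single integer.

Answer: 0

Derivation:
t=0: input=3 -> V=9
t=1: input=0 -> V=4
t=2: input=0 -> V=2
t=3: input=5 -> V=16
t=4: input=0 -> V=8
t=5: input=4 -> V=16
t=6: input=0 -> V=8
t=7: input=4 -> V=16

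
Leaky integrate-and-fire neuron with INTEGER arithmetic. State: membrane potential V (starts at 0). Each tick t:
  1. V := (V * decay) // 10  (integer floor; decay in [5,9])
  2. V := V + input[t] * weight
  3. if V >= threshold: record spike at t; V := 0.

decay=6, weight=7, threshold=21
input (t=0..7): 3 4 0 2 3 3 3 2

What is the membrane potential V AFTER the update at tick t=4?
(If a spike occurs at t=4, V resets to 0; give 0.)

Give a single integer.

Answer: 0

Derivation:
t=0: input=3 -> V=0 FIRE
t=1: input=4 -> V=0 FIRE
t=2: input=0 -> V=0
t=3: input=2 -> V=14
t=4: input=3 -> V=0 FIRE
t=5: input=3 -> V=0 FIRE
t=6: input=3 -> V=0 FIRE
t=7: input=2 -> V=14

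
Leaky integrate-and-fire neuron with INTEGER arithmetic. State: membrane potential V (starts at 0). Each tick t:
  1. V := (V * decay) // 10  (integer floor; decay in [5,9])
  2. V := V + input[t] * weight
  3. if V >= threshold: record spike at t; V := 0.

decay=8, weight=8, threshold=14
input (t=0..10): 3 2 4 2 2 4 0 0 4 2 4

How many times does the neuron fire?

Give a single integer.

t=0: input=3 -> V=0 FIRE
t=1: input=2 -> V=0 FIRE
t=2: input=4 -> V=0 FIRE
t=3: input=2 -> V=0 FIRE
t=4: input=2 -> V=0 FIRE
t=5: input=4 -> V=0 FIRE
t=6: input=0 -> V=0
t=7: input=0 -> V=0
t=8: input=4 -> V=0 FIRE
t=9: input=2 -> V=0 FIRE
t=10: input=4 -> V=0 FIRE

Answer: 9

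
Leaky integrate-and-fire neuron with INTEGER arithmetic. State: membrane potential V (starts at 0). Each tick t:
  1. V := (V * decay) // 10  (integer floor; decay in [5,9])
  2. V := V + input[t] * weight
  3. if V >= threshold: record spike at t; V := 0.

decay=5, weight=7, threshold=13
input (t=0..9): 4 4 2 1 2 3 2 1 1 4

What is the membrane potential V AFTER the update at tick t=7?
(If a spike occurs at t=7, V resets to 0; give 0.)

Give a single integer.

t=0: input=4 -> V=0 FIRE
t=1: input=4 -> V=0 FIRE
t=2: input=2 -> V=0 FIRE
t=3: input=1 -> V=7
t=4: input=2 -> V=0 FIRE
t=5: input=3 -> V=0 FIRE
t=6: input=2 -> V=0 FIRE
t=7: input=1 -> V=7
t=8: input=1 -> V=10
t=9: input=4 -> V=0 FIRE

Answer: 7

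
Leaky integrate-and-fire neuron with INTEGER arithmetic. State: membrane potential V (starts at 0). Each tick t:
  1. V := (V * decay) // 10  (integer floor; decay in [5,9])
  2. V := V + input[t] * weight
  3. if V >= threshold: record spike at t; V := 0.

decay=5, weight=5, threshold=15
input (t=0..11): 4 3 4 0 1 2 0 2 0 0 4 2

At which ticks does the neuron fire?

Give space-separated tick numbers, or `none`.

Answer: 0 1 2 10

Derivation:
t=0: input=4 -> V=0 FIRE
t=1: input=3 -> V=0 FIRE
t=2: input=4 -> V=0 FIRE
t=3: input=0 -> V=0
t=4: input=1 -> V=5
t=5: input=2 -> V=12
t=6: input=0 -> V=6
t=7: input=2 -> V=13
t=8: input=0 -> V=6
t=9: input=0 -> V=3
t=10: input=4 -> V=0 FIRE
t=11: input=2 -> V=10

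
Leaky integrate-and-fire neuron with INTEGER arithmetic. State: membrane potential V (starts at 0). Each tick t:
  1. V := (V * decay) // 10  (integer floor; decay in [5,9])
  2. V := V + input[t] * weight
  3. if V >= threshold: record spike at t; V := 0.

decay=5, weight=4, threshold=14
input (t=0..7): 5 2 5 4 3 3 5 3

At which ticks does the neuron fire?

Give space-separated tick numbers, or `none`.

t=0: input=5 -> V=0 FIRE
t=1: input=2 -> V=8
t=2: input=5 -> V=0 FIRE
t=3: input=4 -> V=0 FIRE
t=4: input=3 -> V=12
t=5: input=3 -> V=0 FIRE
t=6: input=5 -> V=0 FIRE
t=7: input=3 -> V=12

Answer: 0 2 3 5 6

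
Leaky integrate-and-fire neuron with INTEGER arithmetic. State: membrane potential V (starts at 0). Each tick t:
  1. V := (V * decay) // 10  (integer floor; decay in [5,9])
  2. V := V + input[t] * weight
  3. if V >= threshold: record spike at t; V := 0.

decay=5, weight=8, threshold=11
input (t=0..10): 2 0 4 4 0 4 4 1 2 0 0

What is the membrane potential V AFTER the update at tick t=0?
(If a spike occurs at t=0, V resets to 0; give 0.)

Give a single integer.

Answer: 0

Derivation:
t=0: input=2 -> V=0 FIRE
t=1: input=0 -> V=0
t=2: input=4 -> V=0 FIRE
t=3: input=4 -> V=0 FIRE
t=4: input=0 -> V=0
t=5: input=4 -> V=0 FIRE
t=6: input=4 -> V=0 FIRE
t=7: input=1 -> V=8
t=8: input=2 -> V=0 FIRE
t=9: input=0 -> V=0
t=10: input=0 -> V=0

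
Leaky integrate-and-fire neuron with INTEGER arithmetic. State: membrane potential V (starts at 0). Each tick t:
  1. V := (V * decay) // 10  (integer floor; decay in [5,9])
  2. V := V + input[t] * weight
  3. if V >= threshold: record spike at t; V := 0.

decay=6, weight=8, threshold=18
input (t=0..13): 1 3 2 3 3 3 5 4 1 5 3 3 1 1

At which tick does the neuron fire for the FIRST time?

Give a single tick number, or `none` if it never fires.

Answer: 1

Derivation:
t=0: input=1 -> V=8
t=1: input=3 -> V=0 FIRE
t=2: input=2 -> V=16
t=3: input=3 -> V=0 FIRE
t=4: input=3 -> V=0 FIRE
t=5: input=3 -> V=0 FIRE
t=6: input=5 -> V=0 FIRE
t=7: input=4 -> V=0 FIRE
t=8: input=1 -> V=8
t=9: input=5 -> V=0 FIRE
t=10: input=3 -> V=0 FIRE
t=11: input=3 -> V=0 FIRE
t=12: input=1 -> V=8
t=13: input=1 -> V=12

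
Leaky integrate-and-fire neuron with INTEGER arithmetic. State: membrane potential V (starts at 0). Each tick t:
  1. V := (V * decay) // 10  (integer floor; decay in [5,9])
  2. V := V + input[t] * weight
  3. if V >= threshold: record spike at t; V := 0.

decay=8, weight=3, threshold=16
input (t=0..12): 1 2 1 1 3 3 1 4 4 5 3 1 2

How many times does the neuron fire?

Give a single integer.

t=0: input=1 -> V=3
t=1: input=2 -> V=8
t=2: input=1 -> V=9
t=3: input=1 -> V=10
t=4: input=3 -> V=0 FIRE
t=5: input=3 -> V=9
t=6: input=1 -> V=10
t=7: input=4 -> V=0 FIRE
t=8: input=4 -> V=12
t=9: input=5 -> V=0 FIRE
t=10: input=3 -> V=9
t=11: input=1 -> V=10
t=12: input=2 -> V=14

Answer: 3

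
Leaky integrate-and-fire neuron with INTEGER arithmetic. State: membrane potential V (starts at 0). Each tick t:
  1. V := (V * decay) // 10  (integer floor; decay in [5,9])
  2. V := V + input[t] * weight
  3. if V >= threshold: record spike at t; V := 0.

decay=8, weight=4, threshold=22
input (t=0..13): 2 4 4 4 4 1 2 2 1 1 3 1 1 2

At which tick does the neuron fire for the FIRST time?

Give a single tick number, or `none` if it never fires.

Answer: 1

Derivation:
t=0: input=2 -> V=8
t=1: input=4 -> V=0 FIRE
t=2: input=4 -> V=16
t=3: input=4 -> V=0 FIRE
t=4: input=4 -> V=16
t=5: input=1 -> V=16
t=6: input=2 -> V=20
t=7: input=2 -> V=0 FIRE
t=8: input=1 -> V=4
t=9: input=1 -> V=7
t=10: input=3 -> V=17
t=11: input=1 -> V=17
t=12: input=1 -> V=17
t=13: input=2 -> V=21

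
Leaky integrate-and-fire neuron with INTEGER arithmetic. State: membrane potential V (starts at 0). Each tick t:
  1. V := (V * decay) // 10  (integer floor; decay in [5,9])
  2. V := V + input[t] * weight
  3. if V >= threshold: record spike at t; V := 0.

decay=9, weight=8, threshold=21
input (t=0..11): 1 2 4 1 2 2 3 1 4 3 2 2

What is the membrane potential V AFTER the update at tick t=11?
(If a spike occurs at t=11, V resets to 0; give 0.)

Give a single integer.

t=0: input=1 -> V=8
t=1: input=2 -> V=0 FIRE
t=2: input=4 -> V=0 FIRE
t=3: input=1 -> V=8
t=4: input=2 -> V=0 FIRE
t=5: input=2 -> V=16
t=6: input=3 -> V=0 FIRE
t=7: input=1 -> V=8
t=8: input=4 -> V=0 FIRE
t=9: input=3 -> V=0 FIRE
t=10: input=2 -> V=16
t=11: input=2 -> V=0 FIRE

Answer: 0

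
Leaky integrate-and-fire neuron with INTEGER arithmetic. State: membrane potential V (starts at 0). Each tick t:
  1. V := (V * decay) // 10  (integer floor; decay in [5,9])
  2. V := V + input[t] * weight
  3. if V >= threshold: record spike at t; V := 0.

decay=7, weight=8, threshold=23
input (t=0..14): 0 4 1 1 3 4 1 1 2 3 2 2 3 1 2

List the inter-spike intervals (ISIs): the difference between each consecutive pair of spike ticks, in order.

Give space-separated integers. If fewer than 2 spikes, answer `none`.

t=0: input=0 -> V=0
t=1: input=4 -> V=0 FIRE
t=2: input=1 -> V=8
t=3: input=1 -> V=13
t=4: input=3 -> V=0 FIRE
t=5: input=4 -> V=0 FIRE
t=6: input=1 -> V=8
t=7: input=1 -> V=13
t=8: input=2 -> V=0 FIRE
t=9: input=3 -> V=0 FIRE
t=10: input=2 -> V=16
t=11: input=2 -> V=0 FIRE
t=12: input=3 -> V=0 FIRE
t=13: input=1 -> V=8
t=14: input=2 -> V=21

Answer: 3 1 3 1 2 1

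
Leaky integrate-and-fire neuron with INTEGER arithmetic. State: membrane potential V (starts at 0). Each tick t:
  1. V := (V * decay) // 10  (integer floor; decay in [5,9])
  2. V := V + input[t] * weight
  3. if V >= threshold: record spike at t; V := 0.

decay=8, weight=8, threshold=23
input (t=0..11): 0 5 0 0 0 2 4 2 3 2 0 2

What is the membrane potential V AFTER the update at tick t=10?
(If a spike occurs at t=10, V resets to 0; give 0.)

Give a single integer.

Answer: 12

Derivation:
t=0: input=0 -> V=0
t=1: input=5 -> V=0 FIRE
t=2: input=0 -> V=0
t=3: input=0 -> V=0
t=4: input=0 -> V=0
t=5: input=2 -> V=16
t=6: input=4 -> V=0 FIRE
t=7: input=2 -> V=16
t=8: input=3 -> V=0 FIRE
t=9: input=2 -> V=16
t=10: input=0 -> V=12
t=11: input=2 -> V=0 FIRE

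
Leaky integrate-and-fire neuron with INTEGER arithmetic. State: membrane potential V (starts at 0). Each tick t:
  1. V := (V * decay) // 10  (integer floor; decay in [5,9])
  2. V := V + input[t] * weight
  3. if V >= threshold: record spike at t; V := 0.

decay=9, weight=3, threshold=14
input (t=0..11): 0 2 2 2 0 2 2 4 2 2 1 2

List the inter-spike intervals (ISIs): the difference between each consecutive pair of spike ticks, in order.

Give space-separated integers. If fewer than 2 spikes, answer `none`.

t=0: input=0 -> V=0
t=1: input=2 -> V=6
t=2: input=2 -> V=11
t=3: input=2 -> V=0 FIRE
t=4: input=0 -> V=0
t=5: input=2 -> V=6
t=6: input=2 -> V=11
t=7: input=4 -> V=0 FIRE
t=8: input=2 -> V=6
t=9: input=2 -> V=11
t=10: input=1 -> V=12
t=11: input=2 -> V=0 FIRE

Answer: 4 4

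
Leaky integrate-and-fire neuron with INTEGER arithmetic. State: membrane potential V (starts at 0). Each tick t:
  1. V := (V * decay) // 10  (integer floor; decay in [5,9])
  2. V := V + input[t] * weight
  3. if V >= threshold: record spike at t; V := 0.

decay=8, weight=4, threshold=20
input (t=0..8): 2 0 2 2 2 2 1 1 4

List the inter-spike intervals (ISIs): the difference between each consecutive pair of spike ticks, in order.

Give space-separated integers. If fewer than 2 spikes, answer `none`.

Answer: 4

Derivation:
t=0: input=2 -> V=8
t=1: input=0 -> V=6
t=2: input=2 -> V=12
t=3: input=2 -> V=17
t=4: input=2 -> V=0 FIRE
t=5: input=2 -> V=8
t=6: input=1 -> V=10
t=7: input=1 -> V=12
t=8: input=4 -> V=0 FIRE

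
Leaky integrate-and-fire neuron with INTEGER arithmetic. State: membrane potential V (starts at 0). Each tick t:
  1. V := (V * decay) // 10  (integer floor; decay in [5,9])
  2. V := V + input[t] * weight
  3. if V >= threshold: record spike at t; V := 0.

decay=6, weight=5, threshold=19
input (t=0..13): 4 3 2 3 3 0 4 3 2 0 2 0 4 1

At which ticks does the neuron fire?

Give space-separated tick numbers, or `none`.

t=0: input=4 -> V=0 FIRE
t=1: input=3 -> V=15
t=2: input=2 -> V=0 FIRE
t=3: input=3 -> V=15
t=4: input=3 -> V=0 FIRE
t=5: input=0 -> V=0
t=6: input=4 -> V=0 FIRE
t=7: input=3 -> V=15
t=8: input=2 -> V=0 FIRE
t=9: input=0 -> V=0
t=10: input=2 -> V=10
t=11: input=0 -> V=6
t=12: input=4 -> V=0 FIRE
t=13: input=1 -> V=5

Answer: 0 2 4 6 8 12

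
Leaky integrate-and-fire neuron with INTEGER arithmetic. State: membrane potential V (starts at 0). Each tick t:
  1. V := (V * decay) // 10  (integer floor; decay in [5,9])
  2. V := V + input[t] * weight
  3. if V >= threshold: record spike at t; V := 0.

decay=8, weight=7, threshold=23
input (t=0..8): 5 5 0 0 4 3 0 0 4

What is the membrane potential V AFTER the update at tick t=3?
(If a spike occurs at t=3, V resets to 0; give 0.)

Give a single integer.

Answer: 0

Derivation:
t=0: input=5 -> V=0 FIRE
t=1: input=5 -> V=0 FIRE
t=2: input=0 -> V=0
t=3: input=0 -> V=0
t=4: input=4 -> V=0 FIRE
t=5: input=3 -> V=21
t=6: input=0 -> V=16
t=7: input=0 -> V=12
t=8: input=4 -> V=0 FIRE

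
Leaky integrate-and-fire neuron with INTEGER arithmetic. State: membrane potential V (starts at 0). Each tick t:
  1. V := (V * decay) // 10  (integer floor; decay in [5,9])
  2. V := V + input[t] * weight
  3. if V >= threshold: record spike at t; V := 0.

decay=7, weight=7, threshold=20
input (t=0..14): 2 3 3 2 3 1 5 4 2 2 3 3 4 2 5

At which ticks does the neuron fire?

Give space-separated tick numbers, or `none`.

Answer: 1 2 4 6 7 9 10 11 12 14

Derivation:
t=0: input=2 -> V=14
t=1: input=3 -> V=0 FIRE
t=2: input=3 -> V=0 FIRE
t=3: input=2 -> V=14
t=4: input=3 -> V=0 FIRE
t=5: input=1 -> V=7
t=6: input=5 -> V=0 FIRE
t=7: input=4 -> V=0 FIRE
t=8: input=2 -> V=14
t=9: input=2 -> V=0 FIRE
t=10: input=3 -> V=0 FIRE
t=11: input=3 -> V=0 FIRE
t=12: input=4 -> V=0 FIRE
t=13: input=2 -> V=14
t=14: input=5 -> V=0 FIRE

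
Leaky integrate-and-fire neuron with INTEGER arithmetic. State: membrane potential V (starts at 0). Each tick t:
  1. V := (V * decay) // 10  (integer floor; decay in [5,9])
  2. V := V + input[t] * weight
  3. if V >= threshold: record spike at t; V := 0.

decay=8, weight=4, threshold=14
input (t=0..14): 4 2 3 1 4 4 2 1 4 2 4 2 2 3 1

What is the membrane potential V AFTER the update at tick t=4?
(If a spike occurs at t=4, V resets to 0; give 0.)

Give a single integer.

t=0: input=4 -> V=0 FIRE
t=1: input=2 -> V=8
t=2: input=3 -> V=0 FIRE
t=3: input=1 -> V=4
t=4: input=4 -> V=0 FIRE
t=5: input=4 -> V=0 FIRE
t=6: input=2 -> V=8
t=7: input=1 -> V=10
t=8: input=4 -> V=0 FIRE
t=9: input=2 -> V=8
t=10: input=4 -> V=0 FIRE
t=11: input=2 -> V=8
t=12: input=2 -> V=0 FIRE
t=13: input=3 -> V=12
t=14: input=1 -> V=13

Answer: 0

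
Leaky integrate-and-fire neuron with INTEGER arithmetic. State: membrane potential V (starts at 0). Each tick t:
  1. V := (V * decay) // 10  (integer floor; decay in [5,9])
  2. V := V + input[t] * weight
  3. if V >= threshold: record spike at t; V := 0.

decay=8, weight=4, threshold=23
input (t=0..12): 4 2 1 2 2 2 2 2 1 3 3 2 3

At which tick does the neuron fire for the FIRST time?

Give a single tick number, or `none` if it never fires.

Answer: 3

Derivation:
t=0: input=4 -> V=16
t=1: input=2 -> V=20
t=2: input=1 -> V=20
t=3: input=2 -> V=0 FIRE
t=4: input=2 -> V=8
t=5: input=2 -> V=14
t=6: input=2 -> V=19
t=7: input=2 -> V=0 FIRE
t=8: input=1 -> V=4
t=9: input=3 -> V=15
t=10: input=3 -> V=0 FIRE
t=11: input=2 -> V=8
t=12: input=3 -> V=18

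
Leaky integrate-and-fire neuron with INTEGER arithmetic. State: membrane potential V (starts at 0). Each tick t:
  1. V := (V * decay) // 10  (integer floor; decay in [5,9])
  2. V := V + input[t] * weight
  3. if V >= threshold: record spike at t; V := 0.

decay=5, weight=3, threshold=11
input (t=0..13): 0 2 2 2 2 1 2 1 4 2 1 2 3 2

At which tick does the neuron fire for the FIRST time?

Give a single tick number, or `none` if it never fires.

Answer: 4

Derivation:
t=0: input=0 -> V=0
t=1: input=2 -> V=6
t=2: input=2 -> V=9
t=3: input=2 -> V=10
t=4: input=2 -> V=0 FIRE
t=5: input=1 -> V=3
t=6: input=2 -> V=7
t=7: input=1 -> V=6
t=8: input=4 -> V=0 FIRE
t=9: input=2 -> V=6
t=10: input=1 -> V=6
t=11: input=2 -> V=9
t=12: input=3 -> V=0 FIRE
t=13: input=2 -> V=6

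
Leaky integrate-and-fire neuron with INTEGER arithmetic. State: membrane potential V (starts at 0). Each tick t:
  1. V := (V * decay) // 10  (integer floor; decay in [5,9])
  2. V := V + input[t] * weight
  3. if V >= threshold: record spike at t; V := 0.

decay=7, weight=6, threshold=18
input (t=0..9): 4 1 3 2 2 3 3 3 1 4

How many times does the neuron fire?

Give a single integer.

t=0: input=4 -> V=0 FIRE
t=1: input=1 -> V=6
t=2: input=3 -> V=0 FIRE
t=3: input=2 -> V=12
t=4: input=2 -> V=0 FIRE
t=5: input=3 -> V=0 FIRE
t=6: input=3 -> V=0 FIRE
t=7: input=3 -> V=0 FIRE
t=8: input=1 -> V=6
t=9: input=4 -> V=0 FIRE

Answer: 7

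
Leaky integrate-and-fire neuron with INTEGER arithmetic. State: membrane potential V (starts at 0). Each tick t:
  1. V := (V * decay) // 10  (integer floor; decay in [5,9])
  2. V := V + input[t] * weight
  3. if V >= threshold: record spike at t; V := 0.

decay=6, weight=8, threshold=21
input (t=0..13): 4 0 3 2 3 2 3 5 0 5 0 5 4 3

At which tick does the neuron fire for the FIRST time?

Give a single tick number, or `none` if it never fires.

Answer: 0

Derivation:
t=0: input=4 -> V=0 FIRE
t=1: input=0 -> V=0
t=2: input=3 -> V=0 FIRE
t=3: input=2 -> V=16
t=4: input=3 -> V=0 FIRE
t=5: input=2 -> V=16
t=6: input=3 -> V=0 FIRE
t=7: input=5 -> V=0 FIRE
t=8: input=0 -> V=0
t=9: input=5 -> V=0 FIRE
t=10: input=0 -> V=0
t=11: input=5 -> V=0 FIRE
t=12: input=4 -> V=0 FIRE
t=13: input=3 -> V=0 FIRE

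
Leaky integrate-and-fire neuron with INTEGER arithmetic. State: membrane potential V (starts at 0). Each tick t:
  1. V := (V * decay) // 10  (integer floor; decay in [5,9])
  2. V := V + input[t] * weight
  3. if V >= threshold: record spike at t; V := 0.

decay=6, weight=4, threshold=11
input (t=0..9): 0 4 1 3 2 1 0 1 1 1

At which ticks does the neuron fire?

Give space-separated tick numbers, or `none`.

Answer: 1 3

Derivation:
t=0: input=0 -> V=0
t=1: input=4 -> V=0 FIRE
t=2: input=1 -> V=4
t=3: input=3 -> V=0 FIRE
t=4: input=2 -> V=8
t=5: input=1 -> V=8
t=6: input=0 -> V=4
t=7: input=1 -> V=6
t=8: input=1 -> V=7
t=9: input=1 -> V=8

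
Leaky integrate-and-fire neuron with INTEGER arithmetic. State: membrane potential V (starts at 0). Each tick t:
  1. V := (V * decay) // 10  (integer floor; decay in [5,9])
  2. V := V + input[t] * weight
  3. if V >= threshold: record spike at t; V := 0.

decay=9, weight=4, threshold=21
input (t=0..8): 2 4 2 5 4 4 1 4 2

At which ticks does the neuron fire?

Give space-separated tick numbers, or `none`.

t=0: input=2 -> V=8
t=1: input=4 -> V=0 FIRE
t=2: input=2 -> V=8
t=3: input=5 -> V=0 FIRE
t=4: input=4 -> V=16
t=5: input=4 -> V=0 FIRE
t=6: input=1 -> V=4
t=7: input=4 -> V=19
t=8: input=2 -> V=0 FIRE

Answer: 1 3 5 8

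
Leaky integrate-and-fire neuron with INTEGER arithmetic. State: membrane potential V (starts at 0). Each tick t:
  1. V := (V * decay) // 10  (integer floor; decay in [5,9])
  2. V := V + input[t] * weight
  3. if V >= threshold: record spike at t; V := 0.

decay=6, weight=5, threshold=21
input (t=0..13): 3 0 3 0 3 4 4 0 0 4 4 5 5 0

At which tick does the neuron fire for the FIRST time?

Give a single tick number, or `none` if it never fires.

Answer: 4

Derivation:
t=0: input=3 -> V=15
t=1: input=0 -> V=9
t=2: input=3 -> V=20
t=3: input=0 -> V=12
t=4: input=3 -> V=0 FIRE
t=5: input=4 -> V=20
t=6: input=4 -> V=0 FIRE
t=7: input=0 -> V=0
t=8: input=0 -> V=0
t=9: input=4 -> V=20
t=10: input=4 -> V=0 FIRE
t=11: input=5 -> V=0 FIRE
t=12: input=5 -> V=0 FIRE
t=13: input=0 -> V=0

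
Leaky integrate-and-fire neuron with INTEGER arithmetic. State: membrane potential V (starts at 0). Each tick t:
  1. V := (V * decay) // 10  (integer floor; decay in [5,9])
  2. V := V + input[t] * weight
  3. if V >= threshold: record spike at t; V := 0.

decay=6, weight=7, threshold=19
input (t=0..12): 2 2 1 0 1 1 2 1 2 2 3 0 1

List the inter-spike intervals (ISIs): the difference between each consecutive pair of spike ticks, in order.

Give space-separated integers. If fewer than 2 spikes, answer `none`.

Answer: 5 3 1

Derivation:
t=0: input=2 -> V=14
t=1: input=2 -> V=0 FIRE
t=2: input=1 -> V=7
t=3: input=0 -> V=4
t=4: input=1 -> V=9
t=5: input=1 -> V=12
t=6: input=2 -> V=0 FIRE
t=7: input=1 -> V=7
t=8: input=2 -> V=18
t=9: input=2 -> V=0 FIRE
t=10: input=3 -> V=0 FIRE
t=11: input=0 -> V=0
t=12: input=1 -> V=7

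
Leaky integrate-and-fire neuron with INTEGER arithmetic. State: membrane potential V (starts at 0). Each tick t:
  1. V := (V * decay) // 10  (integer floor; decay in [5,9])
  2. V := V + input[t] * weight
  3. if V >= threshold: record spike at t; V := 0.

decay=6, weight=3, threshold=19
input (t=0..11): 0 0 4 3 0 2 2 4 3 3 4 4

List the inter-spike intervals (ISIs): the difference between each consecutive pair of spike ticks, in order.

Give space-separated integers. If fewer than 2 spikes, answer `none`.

Answer: 3

Derivation:
t=0: input=0 -> V=0
t=1: input=0 -> V=0
t=2: input=4 -> V=12
t=3: input=3 -> V=16
t=4: input=0 -> V=9
t=5: input=2 -> V=11
t=6: input=2 -> V=12
t=7: input=4 -> V=0 FIRE
t=8: input=3 -> V=9
t=9: input=3 -> V=14
t=10: input=4 -> V=0 FIRE
t=11: input=4 -> V=12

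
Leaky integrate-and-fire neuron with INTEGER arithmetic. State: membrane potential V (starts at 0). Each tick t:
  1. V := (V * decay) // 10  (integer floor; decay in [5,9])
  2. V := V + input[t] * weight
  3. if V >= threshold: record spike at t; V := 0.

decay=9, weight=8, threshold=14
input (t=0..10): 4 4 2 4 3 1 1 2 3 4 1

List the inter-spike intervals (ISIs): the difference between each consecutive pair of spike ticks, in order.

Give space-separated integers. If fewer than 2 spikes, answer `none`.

t=0: input=4 -> V=0 FIRE
t=1: input=4 -> V=0 FIRE
t=2: input=2 -> V=0 FIRE
t=3: input=4 -> V=0 FIRE
t=4: input=3 -> V=0 FIRE
t=5: input=1 -> V=8
t=6: input=1 -> V=0 FIRE
t=7: input=2 -> V=0 FIRE
t=8: input=3 -> V=0 FIRE
t=9: input=4 -> V=0 FIRE
t=10: input=1 -> V=8

Answer: 1 1 1 1 2 1 1 1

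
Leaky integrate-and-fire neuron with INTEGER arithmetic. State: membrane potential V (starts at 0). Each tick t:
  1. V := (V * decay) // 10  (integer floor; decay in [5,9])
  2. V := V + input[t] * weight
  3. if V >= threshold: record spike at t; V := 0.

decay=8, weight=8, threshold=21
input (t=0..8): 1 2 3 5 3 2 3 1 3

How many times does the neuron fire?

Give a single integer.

t=0: input=1 -> V=8
t=1: input=2 -> V=0 FIRE
t=2: input=3 -> V=0 FIRE
t=3: input=5 -> V=0 FIRE
t=4: input=3 -> V=0 FIRE
t=5: input=2 -> V=16
t=6: input=3 -> V=0 FIRE
t=7: input=1 -> V=8
t=8: input=3 -> V=0 FIRE

Answer: 6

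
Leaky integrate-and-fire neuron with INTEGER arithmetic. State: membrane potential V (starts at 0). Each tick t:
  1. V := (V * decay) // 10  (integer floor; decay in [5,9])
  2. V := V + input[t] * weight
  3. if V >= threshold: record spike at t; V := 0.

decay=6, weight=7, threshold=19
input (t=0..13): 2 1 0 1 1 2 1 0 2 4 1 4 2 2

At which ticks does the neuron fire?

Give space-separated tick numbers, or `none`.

t=0: input=2 -> V=14
t=1: input=1 -> V=15
t=2: input=0 -> V=9
t=3: input=1 -> V=12
t=4: input=1 -> V=14
t=5: input=2 -> V=0 FIRE
t=6: input=1 -> V=7
t=7: input=0 -> V=4
t=8: input=2 -> V=16
t=9: input=4 -> V=0 FIRE
t=10: input=1 -> V=7
t=11: input=4 -> V=0 FIRE
t=12: input=2 -> V=14
t=13: input=2 -> V=0 FIRE

Answer: 5 9 11 13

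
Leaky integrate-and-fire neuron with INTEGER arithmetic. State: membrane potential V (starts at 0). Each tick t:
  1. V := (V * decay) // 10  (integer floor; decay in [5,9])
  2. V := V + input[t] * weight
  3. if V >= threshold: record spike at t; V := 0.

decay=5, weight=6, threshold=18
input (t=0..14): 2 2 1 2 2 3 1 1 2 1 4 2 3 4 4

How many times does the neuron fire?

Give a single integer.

t=0: input=2 -> V=12
t=1: input=2 -> V=0 FIRE
t=2: input=1 -> V=6
t=3: input=2 -> V=15
t=4: input=2 -> V=0 FIRE
t=5: input=3 -> V=0 FIRE
t=6: input=1 -> V=6
t=7: input=1 -> V=9
t=8: input=2 -> V=16
t=9: input=1 -> V=14
t=10: input=4 -> V=0 FIRE
t=11: input=2 -> V=12
t=12: input=3 -> V=0 FIRE
t=13: input=4 -> V=0 FIRE
t=14: input=4 -> V=0 FIRE

Answer: 7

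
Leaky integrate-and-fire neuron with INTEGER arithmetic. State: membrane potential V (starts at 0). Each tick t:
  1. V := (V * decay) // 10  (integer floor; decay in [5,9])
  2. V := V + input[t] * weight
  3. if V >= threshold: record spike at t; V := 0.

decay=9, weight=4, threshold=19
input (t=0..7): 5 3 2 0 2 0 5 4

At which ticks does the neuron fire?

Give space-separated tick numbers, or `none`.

t=0: input=5 -> V=0 FIRE
t=1: input=3 -> V=12
t=2: input=2 -> V=18
t=3: input=0 -> V=16
t=4: input=2 -> V=0 FIRE
t=5: input=0 -> V=0
t=6: input=5 -> V=0 FIRE
t=7: input=4 -> V=16

Answer: 0 4 6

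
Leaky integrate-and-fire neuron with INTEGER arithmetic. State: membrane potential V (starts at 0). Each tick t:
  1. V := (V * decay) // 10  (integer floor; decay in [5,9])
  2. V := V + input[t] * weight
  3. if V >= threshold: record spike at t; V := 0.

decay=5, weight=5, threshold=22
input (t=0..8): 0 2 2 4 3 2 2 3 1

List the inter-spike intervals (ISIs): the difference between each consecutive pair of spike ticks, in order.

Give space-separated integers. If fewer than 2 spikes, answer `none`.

t=0: input=0 -> V=0
t=1: input=2 -> V=10
t=2: input=2 -> V=15
t=3: input=4 -> V=0 FIRE
t=4: input=3 -> V=15
t=5: input=2 -> V=17
t=6: input=2 -> V=18
t=7: input=3 -> V=0 FIRE
t=8: input=1 -> V=5

Answer: 4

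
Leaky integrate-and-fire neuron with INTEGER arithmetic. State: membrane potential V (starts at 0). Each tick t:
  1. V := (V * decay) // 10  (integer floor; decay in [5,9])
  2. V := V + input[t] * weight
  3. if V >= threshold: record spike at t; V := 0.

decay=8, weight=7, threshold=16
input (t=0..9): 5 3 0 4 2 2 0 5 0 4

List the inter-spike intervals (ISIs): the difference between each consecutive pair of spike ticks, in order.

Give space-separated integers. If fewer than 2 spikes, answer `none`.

Answer: 1 2 2 2 2

Derivation:
t=0: input=5 -> V=0 FIRE
t=1: input=3 -> V=0 FIRE
t=2: input=0 -> V=0
t=3: input=4 -> V=0 FIRE
t=4: input=2 -> V=14
t=5: input=2 -> V=0 FIRE
t=6: input=0 -> V=0
t=7: input=5 -> V=0 FIRE
t=8: input=0 -> V=0
t=9: input=4 -> V=0 FIRE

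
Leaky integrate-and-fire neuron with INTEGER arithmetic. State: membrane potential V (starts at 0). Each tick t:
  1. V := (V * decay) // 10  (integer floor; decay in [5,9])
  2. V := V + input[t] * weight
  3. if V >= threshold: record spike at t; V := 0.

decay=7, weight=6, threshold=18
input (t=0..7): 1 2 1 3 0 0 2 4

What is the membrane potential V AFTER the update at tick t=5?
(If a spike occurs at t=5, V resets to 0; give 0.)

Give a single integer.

Answer: 0

Derivation:
t=0: input=1 -> V=6
t=1: input=2 -> V=16
t=2: input=1 -> V=17
t=3: input=3 -> V=0 FIRE
t=4: input=0 -> V=0
t=5: input=0 -> V=0
t=6: input=2 -> V=12
t=7: input=4 -> V=0 FIRE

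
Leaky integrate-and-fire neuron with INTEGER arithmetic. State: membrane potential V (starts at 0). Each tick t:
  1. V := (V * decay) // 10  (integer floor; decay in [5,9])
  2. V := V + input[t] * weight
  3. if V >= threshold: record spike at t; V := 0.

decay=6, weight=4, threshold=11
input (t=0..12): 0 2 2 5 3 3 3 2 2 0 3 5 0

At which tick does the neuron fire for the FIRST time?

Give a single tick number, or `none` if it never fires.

t=0: input=0 -> V=0
t=1: input=2 -> V=8
t=2: input=2 -> V=0 FIRE
t=3: input=5 -> V=0 FIRE
t=4: input=3 -> V=0 FIRE
t=5: input=3 -> V=0 FIRE
t=6: input=3 -> V=0 FIRE
t=7: input=2 -> V=8
t=8: input=2 -> V=0 FIRE
t=9: input=0 -> V=0
t=10: input=3 -> V=0 FIRE
t=11: input=5 -> V=0 FIRE
t=12: input=0 -> V=0

Answer: 2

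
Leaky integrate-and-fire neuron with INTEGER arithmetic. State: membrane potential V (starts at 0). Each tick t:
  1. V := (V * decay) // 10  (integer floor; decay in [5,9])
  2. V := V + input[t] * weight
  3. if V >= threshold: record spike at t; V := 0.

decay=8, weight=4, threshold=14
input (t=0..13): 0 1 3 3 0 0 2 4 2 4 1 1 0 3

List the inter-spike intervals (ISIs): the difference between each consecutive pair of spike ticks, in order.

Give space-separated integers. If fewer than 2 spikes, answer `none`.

t=0: input=0 -> V=0
t=1: input=1 -> V=4
t=2: input=3 -> V=0 FIRE
t=3: input=3 -> V=12
t=4: input=0 -> V=9
t=5: input=0 -> V=7
t=6: input=2 -> V=13
t=7: input=4 -> V=0 FIRE
t=8: input=2 -> V=8
t=9: input=4 -> V=0 FIRE
t=10: input=1 -> V=4
t=11: input=1 -> V=7
t=12: input=0 -> V=5
t=13: input=3 -> V=0 FIRE

Answer: 5 2 4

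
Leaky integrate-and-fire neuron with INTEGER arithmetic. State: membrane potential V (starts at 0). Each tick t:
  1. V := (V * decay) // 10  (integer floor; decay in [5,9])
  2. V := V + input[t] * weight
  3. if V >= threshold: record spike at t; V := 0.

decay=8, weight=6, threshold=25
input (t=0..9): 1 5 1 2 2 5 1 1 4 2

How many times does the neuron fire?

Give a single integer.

Answer: 3

Derivation:
t=0: input=1 -> V=6
t=1: input=5 -> V=0 FIRE
t=2: input=1 -> V=6
t=3: input=2 -> V=16
t=4: input=2 -> V=24
t=5: input=5 -> V=0 FIRE
t=6: input=1 -> V=6
t=7: input=1 -> V=10
t=8: input=4 -> V=0 FIRE
t=9: input=2 -> V=12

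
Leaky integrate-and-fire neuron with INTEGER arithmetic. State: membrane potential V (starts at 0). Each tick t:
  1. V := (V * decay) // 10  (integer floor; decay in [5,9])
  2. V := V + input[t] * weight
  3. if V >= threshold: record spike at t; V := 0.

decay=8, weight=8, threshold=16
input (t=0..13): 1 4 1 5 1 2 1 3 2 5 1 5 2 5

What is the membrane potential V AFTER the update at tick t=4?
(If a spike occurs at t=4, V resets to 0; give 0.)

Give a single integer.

t=0: input=1 -> V=8
t=1: input=4 -> V=0 FIRE
t=2: input=1 -> V=8
t=3: input=5 -> V=0 FIRE
t=4: input=1 -> V=8
t=5: input=2 -> V=0 FIRE
t=6: input=1 -> V=8
t=7: input=3 -> V=0 FIRE
t=8: input=2 -> V=0 FIRE
t=9: input=5 -> V=0 FIRE
t=10: input=1 -> V=8
t=11: input=5 -> V=0 FIRE
t=12: input=2 -> V=0 FIRE
t=13: input=5 -> V=0 FIRE

Answer: 8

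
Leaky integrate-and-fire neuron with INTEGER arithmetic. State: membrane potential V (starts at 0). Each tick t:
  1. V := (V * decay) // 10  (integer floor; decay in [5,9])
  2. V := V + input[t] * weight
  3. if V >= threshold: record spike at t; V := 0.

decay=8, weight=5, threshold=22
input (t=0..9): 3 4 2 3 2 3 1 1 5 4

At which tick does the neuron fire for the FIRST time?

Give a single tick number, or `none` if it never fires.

t=0: input=3 -> V=15
t=1: input=4 -> V=0 FIRE
t=2: input=2 -> V=10
t=3: input=3 -> V=0 FIRE
t=4: input=2 -> V=10
t=5: input=3 -> V=0 FIRE
t=6: input=1 -> V=5
t=7: input=1 -> V=9
t=8: input=5 -> V=0 FIRE
t=9: input=4 -> V=20

Answer: 1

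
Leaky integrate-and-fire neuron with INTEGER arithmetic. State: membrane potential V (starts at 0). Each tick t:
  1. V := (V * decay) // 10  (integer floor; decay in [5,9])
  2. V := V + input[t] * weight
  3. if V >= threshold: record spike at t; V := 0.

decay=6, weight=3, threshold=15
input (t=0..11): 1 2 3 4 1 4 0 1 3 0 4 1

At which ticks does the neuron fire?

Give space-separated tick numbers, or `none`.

t=0: input=1 -> V=3
t=1: input=2 -> V=7
t=2: input=3 -> V=13
t=3: input=4 -> V=0 FIRE
t=4: input=1 -> V=3
t=5: input=4 -> V=13
t=6: input=0 -> V=7
t=7: input=1 -> V=7
t=8: input=3 -> V=13
t=9: input=0 -> V=7
t=10: input=4 -> V=0 FIRE
t=11: input=1 -> V=3

Answer: 3 10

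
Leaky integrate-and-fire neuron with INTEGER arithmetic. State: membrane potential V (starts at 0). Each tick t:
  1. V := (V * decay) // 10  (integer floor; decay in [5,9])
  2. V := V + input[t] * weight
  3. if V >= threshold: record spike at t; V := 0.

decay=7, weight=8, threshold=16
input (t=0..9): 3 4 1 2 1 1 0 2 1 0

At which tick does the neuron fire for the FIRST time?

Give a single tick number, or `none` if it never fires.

Answer: 0

Derivation:
t=0: input=3 -> V=0 FIRE
t=1: input=4 -> V=0 FIRE
t=2: input=1 -> V=8
t=3: input=2 -> V=0 FIRE
t=4: input=1 -> V=8
t=5: input=1 -> V=13
t=6: input=0 -> V=9
t=7: input=2 -> V=0 FIRE
t=8: input=1 -> V=8
t=9: input=0 -> V=5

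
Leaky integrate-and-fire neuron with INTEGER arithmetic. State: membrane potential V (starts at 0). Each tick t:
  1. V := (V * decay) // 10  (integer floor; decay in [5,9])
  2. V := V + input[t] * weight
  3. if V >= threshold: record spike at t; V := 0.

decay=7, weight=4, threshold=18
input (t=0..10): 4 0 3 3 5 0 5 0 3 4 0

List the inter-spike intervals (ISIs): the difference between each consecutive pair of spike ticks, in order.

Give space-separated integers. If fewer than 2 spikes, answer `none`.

t=0: input=4 -> V=16
t=1: input=0 -> V=11
t=2: input=3 -> V=0 FIRE
t=3: input=3 -> V=12
t=4: input=5 -> V=0 FIRE
t=5: input=0 -> V=0
t=6: input=5 -> V=0 FIRE
t=7: input=0 -> V=0
t=8: input=3 -> V=12
t=9: input=4 -> V=0 FIRE
t=10: input=0 -> V=0

Answer: 2 2 3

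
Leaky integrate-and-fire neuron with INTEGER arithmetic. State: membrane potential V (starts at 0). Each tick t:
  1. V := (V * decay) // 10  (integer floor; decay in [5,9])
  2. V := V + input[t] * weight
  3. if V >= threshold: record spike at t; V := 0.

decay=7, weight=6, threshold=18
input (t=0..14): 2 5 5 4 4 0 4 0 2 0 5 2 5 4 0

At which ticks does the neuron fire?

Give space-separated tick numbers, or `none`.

t=0: input=2 -> V=12
t=1: input=5 -> V=0 FIRE
t=2: input=5 -> V=0 FIRE
t=3: input=4 -> V=0 FIRE
t=4: input=4 -> V=0 FIRE
t=5: input=0 -> V=0
t=6: input=4 -> V=0 FIRE
t=7: input=0 -> V=0
t=8: input=2 -> V=12
t=9: input=0 -> V=8
t=10: input=5 -> V=0 FIRE
t=11: input=2 -> V=12
t=12: input=5 -> V=0 FIRE
t=13: input=4 -> V=0 FIRE
t=14: input=0 -> V=0

Answer: 1 2 3 4 6 10 12 13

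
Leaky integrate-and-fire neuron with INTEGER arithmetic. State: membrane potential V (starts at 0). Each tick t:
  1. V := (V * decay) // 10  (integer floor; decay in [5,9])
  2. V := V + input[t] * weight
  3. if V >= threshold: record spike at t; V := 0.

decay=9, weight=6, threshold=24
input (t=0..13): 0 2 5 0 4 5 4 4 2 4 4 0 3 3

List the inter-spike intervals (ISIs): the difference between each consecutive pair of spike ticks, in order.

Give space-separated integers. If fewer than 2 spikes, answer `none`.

Answer: 2 1 1 1 2 1 3

Derivation:
t=0: input=0 -> V=0
t=1: input=2 -> V=12
t=2: input=5 -> V=0 FIRE
t=3: input=0 -> V=0
t=4: input=4 -> V=0 FIRE
t=5: input=5 -> V=0 FIRE
t=6: input=4 -> V=0 FIRE
t=7: input=4 -> V=0 FIRE
t=8: input=2 -> V=12
t=9: input=4 -> V=0 FIRE
t=10: input=4 -> V=0 FIRE
t=11: input=0 -> V=0
t=12: input=3 -> V=18
t=13: input=3 -> V=0 FIRE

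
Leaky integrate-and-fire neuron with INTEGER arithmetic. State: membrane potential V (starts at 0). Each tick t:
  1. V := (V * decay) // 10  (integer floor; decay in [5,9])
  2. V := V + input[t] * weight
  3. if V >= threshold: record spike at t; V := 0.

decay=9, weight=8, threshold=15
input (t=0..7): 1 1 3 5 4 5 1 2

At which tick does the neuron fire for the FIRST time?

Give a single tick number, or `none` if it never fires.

t=0: input=1 -> V=8
t=1: input=1 -> V=0 FIRE
t=2: input=3 -> V=0 FIRE
t=3: input=5 -> V=0 FIRE
t=4: input=4 -> V=0 FIRE
t=5: input=5 -> V=0 FIRE
t=6: input=1 -> V=8
t=7: input=2 -> V=0 FIRE

Answer: 1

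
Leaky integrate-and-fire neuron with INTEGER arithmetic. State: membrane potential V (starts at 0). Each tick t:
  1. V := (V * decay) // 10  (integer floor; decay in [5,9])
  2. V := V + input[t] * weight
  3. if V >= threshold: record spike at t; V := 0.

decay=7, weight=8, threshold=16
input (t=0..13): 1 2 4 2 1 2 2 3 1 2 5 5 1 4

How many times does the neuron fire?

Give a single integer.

Answer: 10

Derivation:
t=0: input=1 -> V=8
t=1: input=2 -> V=0 FIRE
t=2: input=4 -> V=0 FIRE
t=3: input=2 -> V=0 FIRE
t=4: input=1 -> V=8
t=5: input=2 -> V=0 FIRE
t=6: input=2 -> V=0 FIRE
t=7: input=3 -> V=0 FIRE
t=8: input=1 -> V=8
t=9: input=2 -> V=0 FIRE
t=10: input=5 -> V=0 FIRE
t=11: input=5 -> V=0 FIRE
t=12: input=1 -> V=8
t=13: input=4 -> V=0 FIRE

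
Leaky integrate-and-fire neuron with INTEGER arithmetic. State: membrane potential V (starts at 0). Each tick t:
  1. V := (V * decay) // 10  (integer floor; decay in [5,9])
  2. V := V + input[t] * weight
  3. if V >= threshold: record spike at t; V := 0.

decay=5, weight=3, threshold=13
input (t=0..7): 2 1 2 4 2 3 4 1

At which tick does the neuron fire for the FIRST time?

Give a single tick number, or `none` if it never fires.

t=0: input=2 -> V=6
t=1: input=1 -> V=6
t=2: input=2 -> V=9
t=3: input=4 -> V=0 FIRE
t=4: input=2 -> V=6
t=5: input=3 -> V=12
t=6: input=4 -> V=0 FIRE
t=7: input=1 -> V=3

Answer: 3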